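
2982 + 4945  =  7927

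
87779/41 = 87779/41=2140.95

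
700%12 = 4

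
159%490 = 159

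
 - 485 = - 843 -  - 358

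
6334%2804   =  726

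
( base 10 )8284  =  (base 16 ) 205C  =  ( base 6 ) 102204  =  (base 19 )13i0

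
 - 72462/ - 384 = 188+45/64  =  188.70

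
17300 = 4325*4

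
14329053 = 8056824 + 6272229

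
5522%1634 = 620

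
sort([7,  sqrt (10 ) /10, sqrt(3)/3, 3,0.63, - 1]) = [ - 1, sqrt(10)/10,sqrt( 3) /3, 0.63,3,7 ] 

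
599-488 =111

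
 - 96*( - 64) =6144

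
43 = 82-39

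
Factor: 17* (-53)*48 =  -43248= - 2^4*3^1* 17^1*53^1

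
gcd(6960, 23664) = 1392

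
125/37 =125/37 = 3.38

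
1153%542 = 69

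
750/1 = 750 = 750.00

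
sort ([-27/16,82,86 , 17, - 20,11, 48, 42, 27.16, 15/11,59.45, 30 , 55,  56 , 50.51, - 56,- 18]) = [ - 56, - 20 , - 18, - 27/16, 15/11, 11,  17,27.16, 30,42,48, 50.51, 55 , 56 , 59.45 , 82,86 ] 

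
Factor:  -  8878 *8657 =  - 76856846 = - 2^1*11^1 * 23^1 * 193^1*787^1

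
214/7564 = 107/3782= 0.03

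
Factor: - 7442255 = -5^1 * 1488451^1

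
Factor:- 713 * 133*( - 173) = 16405417 =7^1*19^1*23^1*31^1*173^1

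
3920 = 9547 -5627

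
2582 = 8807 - 6225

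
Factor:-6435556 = -2^2*269^1*5981^1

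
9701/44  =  9701/44=220.48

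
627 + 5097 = 5724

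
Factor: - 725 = -5^2 * 29^1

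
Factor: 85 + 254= 3^1 * 113^1=339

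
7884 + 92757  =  100641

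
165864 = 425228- 259364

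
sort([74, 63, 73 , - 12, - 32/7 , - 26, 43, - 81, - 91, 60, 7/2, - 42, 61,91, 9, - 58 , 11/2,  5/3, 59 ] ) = [ - 91,  -  81, - 58, - 42, - 26, - 12, - 32/7, 5/3 , 7/2,  11/2, 9, 43, 59, 60,  61,63, 73,74,91] 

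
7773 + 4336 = 12109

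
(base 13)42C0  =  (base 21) 1010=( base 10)9282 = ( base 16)2442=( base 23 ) hcd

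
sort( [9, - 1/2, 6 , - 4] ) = [ - 4, - 1/2, 6, 9 ] 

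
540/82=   270/41=6.59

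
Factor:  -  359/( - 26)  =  2^( - 1 )*13^( - 1) * 359^1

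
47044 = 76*619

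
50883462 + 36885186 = 87768648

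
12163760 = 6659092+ 5504668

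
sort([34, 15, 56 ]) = [15 , 34,  56 ] 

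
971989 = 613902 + 358087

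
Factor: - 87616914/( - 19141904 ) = 2^( - 3)*3^1*7^1*11^1*53^( - 1)*199^1*953^1 * 22573^( - 1 )  =  43808457/9570952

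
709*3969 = 2814021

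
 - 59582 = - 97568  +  37986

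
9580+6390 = 15970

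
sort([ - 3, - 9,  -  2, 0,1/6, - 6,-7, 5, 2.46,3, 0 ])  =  [  -  9, - 7,- 6,-3, - 2, 0,0, 1/6, 2.46,3, 5 ]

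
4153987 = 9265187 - 5111200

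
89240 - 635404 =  - 546164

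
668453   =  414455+253998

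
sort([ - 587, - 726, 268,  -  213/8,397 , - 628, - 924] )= [-924 , - 726, - 628 , - 587, - 213/8,268,397 ] 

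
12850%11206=1644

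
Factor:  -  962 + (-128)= - 1090=- 2^1*5^1*109^1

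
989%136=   37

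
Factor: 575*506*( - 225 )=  - 65463750=- 2^1 * 3^2*5^4*11^1* 23^2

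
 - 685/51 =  - 14 + 29/51 = - 13.43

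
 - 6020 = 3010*( - 2 ) 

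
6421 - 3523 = 2898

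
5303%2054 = 1195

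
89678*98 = 8788444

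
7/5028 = 7/5028 =0.00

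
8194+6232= 14426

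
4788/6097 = 684/871= 0.79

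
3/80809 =3/80809 = 0.00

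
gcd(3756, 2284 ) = 4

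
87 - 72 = 15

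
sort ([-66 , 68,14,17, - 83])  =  [ -83,-66,14 , 17,68 ]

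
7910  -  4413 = 3497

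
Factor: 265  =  5^1*53^1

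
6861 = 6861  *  1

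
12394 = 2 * 6197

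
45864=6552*7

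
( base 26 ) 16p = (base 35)OH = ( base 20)22h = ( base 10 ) 857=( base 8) 1531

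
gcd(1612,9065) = 1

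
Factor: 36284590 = 2^1*5^1*41^1*88499^1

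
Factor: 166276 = 2^2*11^1*3779^1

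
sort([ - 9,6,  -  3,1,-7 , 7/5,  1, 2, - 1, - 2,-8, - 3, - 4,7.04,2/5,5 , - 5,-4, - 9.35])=[-9.35,-9,-8, - 7, -5, - 4, - 4, - 3, - 3,-2 , - 1 , 2/5,1, 1,  7/5 , 2,5,6, 7.04]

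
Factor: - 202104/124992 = -401/248  =  - 2^ ( - 3) * 31^(-1) * 401^1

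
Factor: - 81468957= - 3^1*941^1*28859^1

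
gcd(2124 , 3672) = 36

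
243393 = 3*81131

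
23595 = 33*715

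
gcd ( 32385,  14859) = 381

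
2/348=1/174 = 0.01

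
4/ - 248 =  -1 + 61/62= - 0.02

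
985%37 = 23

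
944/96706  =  472/48353 =0.01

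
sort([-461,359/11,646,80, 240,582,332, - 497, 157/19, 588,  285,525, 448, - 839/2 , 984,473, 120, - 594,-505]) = [ - 594, - 505, - 497, - 461, - 839/2,157/19,359/11, 80, 120,240, 285,  332 , 448,473, 525, 582, 588,646,  984] 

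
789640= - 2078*( - 380 )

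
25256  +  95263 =120519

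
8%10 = 8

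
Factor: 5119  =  5119^1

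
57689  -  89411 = - 31722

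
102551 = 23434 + 79117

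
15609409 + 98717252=114326661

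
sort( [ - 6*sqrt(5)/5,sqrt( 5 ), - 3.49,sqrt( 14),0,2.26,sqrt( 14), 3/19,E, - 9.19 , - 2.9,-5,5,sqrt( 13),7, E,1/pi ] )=[ - 9.19, - 5, - 3.49, - 2.9 , - 6 * sqrt( 5)/5,0,3/19,1/pi, sqrt ( 5),  2.26,E,E,sqrt( 13), sqrt(14),sqrt( 14),5, 7 ] 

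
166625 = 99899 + 66726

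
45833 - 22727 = 23106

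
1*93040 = 93040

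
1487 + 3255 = 4742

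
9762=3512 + 6250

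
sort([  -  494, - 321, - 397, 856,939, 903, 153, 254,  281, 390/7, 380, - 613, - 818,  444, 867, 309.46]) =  [ - 818  , - 613, - 494, - 397,-321,390/7,153,254, 281,  309.46, 380,444,856  ,  867, 903 , 939 ]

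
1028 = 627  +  401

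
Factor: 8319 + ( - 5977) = 2342  =  2^1*1171^1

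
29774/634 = 46+ 305/317= 46.96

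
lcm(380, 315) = 23940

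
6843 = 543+6300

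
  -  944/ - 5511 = 944/5511= 0.17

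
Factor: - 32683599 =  - 3^2 * 13^1*409^1*683^1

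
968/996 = 242/249 =0.97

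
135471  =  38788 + 96683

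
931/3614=931/3614  =  0.26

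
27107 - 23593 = 3514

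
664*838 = 556432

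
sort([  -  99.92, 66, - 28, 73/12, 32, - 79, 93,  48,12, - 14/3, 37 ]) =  [ - 99.92, - 79, - 28 , -14/3, 73/12,  12, 32,37, 48, 66, 93 ]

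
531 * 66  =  35046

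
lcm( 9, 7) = 63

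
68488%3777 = 502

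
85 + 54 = 139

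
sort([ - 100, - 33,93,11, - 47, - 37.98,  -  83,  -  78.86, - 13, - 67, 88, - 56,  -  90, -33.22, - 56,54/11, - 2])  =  [ - 100,  -  90, - 83, - 78.86, - 67, - 56, - 56, - 47,  -  37.98, - 33.22, - 33, - 13,  -  2,54/11,11,  88,93 ] 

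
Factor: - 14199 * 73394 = - 1042121406 = -  2^1*3^1*4733^1*36697^1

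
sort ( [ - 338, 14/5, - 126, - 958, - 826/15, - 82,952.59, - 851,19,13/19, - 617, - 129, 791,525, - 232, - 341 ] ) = [ - 958, - 851,-617 , - 341, -338,-232,  -  129, -126, - 82 , - 826/15,13/19,14/5,19,525,791,952.59]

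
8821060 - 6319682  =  2501378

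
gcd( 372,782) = 2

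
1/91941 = 1/91941 = 0.00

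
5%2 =1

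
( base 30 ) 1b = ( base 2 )101001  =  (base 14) 2D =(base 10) 41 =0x29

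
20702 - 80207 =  - 59505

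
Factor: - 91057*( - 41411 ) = 23^1*37^1*107^1*41411^1 = 3770761427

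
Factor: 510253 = 510253^1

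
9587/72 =133  +  11/72 = 133.15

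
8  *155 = 1240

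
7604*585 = 4448340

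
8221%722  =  279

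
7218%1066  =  822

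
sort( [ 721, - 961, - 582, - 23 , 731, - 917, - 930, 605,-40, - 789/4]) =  [ - 961, - 930 ,-917, - 582, - 789/4, - 40, - 23, 605, 721,  731]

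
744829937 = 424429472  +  320400465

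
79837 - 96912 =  - 17075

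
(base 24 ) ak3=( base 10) 6243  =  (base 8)14143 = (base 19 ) H5B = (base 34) 5dl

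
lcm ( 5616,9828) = 39312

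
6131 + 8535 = 14666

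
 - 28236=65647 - 93883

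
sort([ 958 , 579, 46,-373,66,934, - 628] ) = [  -  628, - 373, 46, 66,579 , 934,958]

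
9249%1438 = 621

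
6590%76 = 54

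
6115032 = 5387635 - - 727397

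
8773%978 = 949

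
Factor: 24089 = 13^1*17^1*109^1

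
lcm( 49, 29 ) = 1421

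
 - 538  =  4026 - 4564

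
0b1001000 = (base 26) 2K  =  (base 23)33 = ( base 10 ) 72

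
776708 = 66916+709792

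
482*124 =59768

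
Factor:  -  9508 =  - 2^2*2377^1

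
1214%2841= 1214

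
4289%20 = 9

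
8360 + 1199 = 9559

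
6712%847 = 783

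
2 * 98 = 196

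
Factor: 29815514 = 2^1*433^1*34429^1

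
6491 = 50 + 6441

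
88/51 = 1+37/51 = 1.73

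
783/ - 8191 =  - 783/8191 = - 0.10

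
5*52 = 260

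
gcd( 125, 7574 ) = 1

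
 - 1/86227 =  - 1/86227=- 0.00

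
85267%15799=6272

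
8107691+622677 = 8730368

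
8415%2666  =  417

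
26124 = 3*8708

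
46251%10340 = 4891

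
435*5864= 2550840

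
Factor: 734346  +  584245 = 1318591 = 59^1*22349^1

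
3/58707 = 1/19569 = 0.00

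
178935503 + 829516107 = 1008451610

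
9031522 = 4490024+4541498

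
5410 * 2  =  10820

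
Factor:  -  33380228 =  -  2^2 * 7^1*1192151^1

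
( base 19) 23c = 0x317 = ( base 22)1dl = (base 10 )791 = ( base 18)27h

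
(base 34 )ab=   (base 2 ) 101011111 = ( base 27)D0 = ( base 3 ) 111000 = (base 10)351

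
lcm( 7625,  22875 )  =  22875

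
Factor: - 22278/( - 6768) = 2^( - 3)*3^( - 1 )*79^1 = 79/24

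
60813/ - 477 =-6757/53 = - 127.49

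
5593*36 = 201348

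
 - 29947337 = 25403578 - 55350915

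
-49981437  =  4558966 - 54540403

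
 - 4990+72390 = 67400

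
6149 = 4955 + 1194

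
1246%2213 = 1246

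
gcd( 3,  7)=1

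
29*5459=158311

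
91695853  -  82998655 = 8697198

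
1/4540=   1/4540 = 0.00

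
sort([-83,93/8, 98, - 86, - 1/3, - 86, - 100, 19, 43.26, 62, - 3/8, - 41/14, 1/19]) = [ -100  , - 86, - 86,-83, - 41/14, - 3/8, - 1/3,1/19,  93/8,19,  43.26,62,98] 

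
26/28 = 13/14 = 0.93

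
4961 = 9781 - 4820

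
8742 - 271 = 8471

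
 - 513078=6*( - 85513 )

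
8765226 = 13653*642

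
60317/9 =60317/9 =6701.89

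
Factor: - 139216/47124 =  - 452/153 = - 2^2*3^( - 2 ) * 17^( - 1)*113^1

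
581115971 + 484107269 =1065223240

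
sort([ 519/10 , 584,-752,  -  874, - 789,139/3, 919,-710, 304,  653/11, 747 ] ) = [ - 874,-789, -752 , - 710, 139/3, 519/10, 653/11, 304, 584,747, 919]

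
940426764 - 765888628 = 174538136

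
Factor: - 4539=-3^1*17^1*89^1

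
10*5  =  50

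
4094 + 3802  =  7896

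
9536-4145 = 5391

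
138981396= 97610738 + 41370658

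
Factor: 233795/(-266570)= - 2^( - 1 ) * 61^ (-1 )* 107^1= -107/122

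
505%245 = 15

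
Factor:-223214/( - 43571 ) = 2^1*11^(-1)*17^( - 1 )*479^1 = 958/187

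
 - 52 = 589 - 641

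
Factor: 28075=5^2*1123^1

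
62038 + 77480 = 139518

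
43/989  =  1/23 = 0.04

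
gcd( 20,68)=4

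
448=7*64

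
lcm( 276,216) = 4968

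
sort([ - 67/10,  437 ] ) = [ - 67/10, 437] 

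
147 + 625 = 772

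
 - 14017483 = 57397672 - 71415155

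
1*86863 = 86863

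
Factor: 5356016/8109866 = 2678008/4054933 = 2^3*334751^1*4054933^( - 1)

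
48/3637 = 48/3637 = 0.01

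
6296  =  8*787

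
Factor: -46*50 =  - 2300 = -2^2*5^2*23^1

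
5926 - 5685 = 241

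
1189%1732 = 1189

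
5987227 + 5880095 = 11867322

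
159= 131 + 28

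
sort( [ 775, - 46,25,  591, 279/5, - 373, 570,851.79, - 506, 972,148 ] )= [ - 506,- 373, - 46, 25, 279/5,148, 570,591, 775, 851.79, 972]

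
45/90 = 1/2 = 0.50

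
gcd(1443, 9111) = 3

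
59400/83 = 715 + 55/83 = 715.66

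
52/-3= -18 + 2/3 = -17.33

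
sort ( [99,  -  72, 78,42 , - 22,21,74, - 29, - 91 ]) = [ - 91, - 72, - 29, - 22,21,42 , 74 , 78, 99] 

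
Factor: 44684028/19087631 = 2^2 * 3^3*23^( - 1)*47^1*739^( - 1)  *1123^( - 1)* 8803^1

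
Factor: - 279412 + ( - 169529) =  - 3^1*263^1 * 569^1 = - 448941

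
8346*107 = 893022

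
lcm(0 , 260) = 0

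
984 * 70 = 68880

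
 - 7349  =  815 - 8164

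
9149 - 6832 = 2317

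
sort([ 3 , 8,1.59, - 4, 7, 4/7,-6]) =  [ - 6,- 4,4/7, 1.59,  3,7,8]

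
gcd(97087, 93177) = 17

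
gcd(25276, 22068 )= 4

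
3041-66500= -63459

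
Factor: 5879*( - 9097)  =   -11^1 * 827^1*5879^1 =-53481263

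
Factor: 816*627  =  2^4*3^2*11^1*17^1*19^1 = 511632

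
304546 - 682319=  -377773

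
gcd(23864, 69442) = 2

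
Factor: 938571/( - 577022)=-2^(  -  1)  *3^1*263^( - 1)*1097^( - 1)*312857^1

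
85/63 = 1 + 22/63 = 1.35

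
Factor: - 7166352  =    -  2^4*3^1*173^1*863^1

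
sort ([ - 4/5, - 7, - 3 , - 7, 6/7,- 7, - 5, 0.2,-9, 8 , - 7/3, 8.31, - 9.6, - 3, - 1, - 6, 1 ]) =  [ - 9.6 ,  -  9, - 7, - 7, -7,-6 ,-5, - 3, - 3, - 7/3, - 1 , - 4/5, 0.2, 6/7, 1,8, 8.31 ]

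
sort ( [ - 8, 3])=[-8, 3]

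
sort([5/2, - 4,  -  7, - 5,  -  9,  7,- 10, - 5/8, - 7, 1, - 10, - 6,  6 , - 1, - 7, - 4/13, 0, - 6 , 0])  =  [  -  10,-10, - 9, - 7, - 7, - 7,-6 ,  -  6 , - 5, - 4, - 1, - 5/8,  -  4/13 , 0, 0, 1, 5/2,6, 7]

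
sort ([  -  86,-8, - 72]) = [ - 86, - 72, - 8] 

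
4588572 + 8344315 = 12932887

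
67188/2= 33594 = 33594.00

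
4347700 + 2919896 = 7267596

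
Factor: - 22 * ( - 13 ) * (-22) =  - 6292 = - 2^2 * 11^2*13^1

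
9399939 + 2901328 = 12301267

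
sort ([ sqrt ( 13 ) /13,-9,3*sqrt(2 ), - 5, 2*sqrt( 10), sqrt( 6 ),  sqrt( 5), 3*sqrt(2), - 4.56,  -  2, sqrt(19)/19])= [ - 9,-5, - 4.56,-2,sqrt(19 ) /19,sqrt(13) /13,sqrt (5),sqrt( 6),3*sqrt ( 2 ),  3*sqrt(2),  2*sqrt( 10 )]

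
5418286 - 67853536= - 62435250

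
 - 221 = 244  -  465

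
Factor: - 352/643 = -2^5*11^1*643^( -1)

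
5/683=5/683   =  0.01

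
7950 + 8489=16439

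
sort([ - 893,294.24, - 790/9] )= [ - 893, - 790/9, 294.24]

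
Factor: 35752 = 2^3*41^1 *109^1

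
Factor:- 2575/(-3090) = 5/6 =2^( - 1)*3^(-1)*5^1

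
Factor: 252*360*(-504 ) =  - 2^8 * 3^6*5^1 *7^2 = - 45722880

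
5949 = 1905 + 4044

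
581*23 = 13363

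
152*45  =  6840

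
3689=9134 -5445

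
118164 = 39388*3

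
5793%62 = 27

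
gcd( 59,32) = 1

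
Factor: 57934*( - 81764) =-2^3 * 83^1*349^1*20441^1 = - 4736915576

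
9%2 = 1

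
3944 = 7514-3570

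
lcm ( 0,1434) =0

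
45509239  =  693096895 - 647587656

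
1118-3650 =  - 2532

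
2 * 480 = 960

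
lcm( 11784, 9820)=58920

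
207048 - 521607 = -314559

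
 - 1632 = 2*( - 816 )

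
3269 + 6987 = 10256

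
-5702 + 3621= - 2081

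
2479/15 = 165 + 4/15 = 165.27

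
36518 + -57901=-21383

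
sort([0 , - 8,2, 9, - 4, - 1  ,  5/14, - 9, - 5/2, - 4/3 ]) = [ - 9,  -  8, - 4,- 5/2, - 4/3 ,- 1,0,5/14, 2,9 ]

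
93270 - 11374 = 81896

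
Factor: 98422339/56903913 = 3^( - 2 )*11^(- 1)*17^( - 1)*33811^( - 1)*98422339^1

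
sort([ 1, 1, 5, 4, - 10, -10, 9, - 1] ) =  [-10, -10, - 1 , 1, 1, 4, 5,  9]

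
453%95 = 73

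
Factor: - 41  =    -  41^1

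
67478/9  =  7497+5/9 = 7497.56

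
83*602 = 49966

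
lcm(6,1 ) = 6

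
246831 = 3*82277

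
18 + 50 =68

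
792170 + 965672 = 1757842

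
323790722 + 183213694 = 507004416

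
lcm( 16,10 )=80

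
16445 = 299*55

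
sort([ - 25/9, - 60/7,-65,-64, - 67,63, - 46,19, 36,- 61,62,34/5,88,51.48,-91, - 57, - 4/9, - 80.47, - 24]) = [ - 91,  -  80.47, - 67, - 65,  -  64, - 61,- 57, - 46,-24, - 60/7, - 25/9, - 4/9,34/5, 19,  36,51.48, 62 , 63 , 88]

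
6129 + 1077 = 7206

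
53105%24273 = 4559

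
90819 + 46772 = 137591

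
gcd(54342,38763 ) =9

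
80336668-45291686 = 35044982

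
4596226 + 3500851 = 8097077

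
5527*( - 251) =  - 1387277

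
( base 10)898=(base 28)142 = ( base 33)R7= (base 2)1110000010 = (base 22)1II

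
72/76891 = 72/76891  =  0.00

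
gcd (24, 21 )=3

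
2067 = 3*689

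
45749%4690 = 3539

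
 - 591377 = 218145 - 809522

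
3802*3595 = 13668190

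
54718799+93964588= 148683387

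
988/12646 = 494/6323 = 0.08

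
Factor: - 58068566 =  - 2^1*17^1*1707899^1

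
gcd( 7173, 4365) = 9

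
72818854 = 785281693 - 712462839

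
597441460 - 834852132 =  -237410672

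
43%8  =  3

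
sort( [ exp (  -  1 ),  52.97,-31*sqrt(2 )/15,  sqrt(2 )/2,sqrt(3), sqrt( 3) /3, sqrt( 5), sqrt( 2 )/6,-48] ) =[ - 48, - 31*sqrt(2 ) /15,sqrt(2)/6, exp(  -  1 ), sqrt( 3)/3, sqrt(2 )/2,sqrt(3), sqrt(5),52.97] 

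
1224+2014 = 3238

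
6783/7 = 969= 969.00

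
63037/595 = 63037/595= 105.94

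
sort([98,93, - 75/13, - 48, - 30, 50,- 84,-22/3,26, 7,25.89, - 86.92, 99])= [ - 86.92, - 84,- 48,-30, - 22/3 , - 75/13, 7, 25.89 , 26, 50,  93, 98, 99]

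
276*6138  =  1694088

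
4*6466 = 25864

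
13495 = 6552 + 6943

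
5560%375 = 310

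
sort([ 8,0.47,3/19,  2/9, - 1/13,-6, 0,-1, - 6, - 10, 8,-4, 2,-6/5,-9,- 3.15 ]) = [-10,- 9, - 6,  -  6,-4, - 3.15,  -  6/5 ,-1, -1/13,0,3/19,  2/9, 0.47,2,8,8] 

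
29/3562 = 29/3562 = 0.01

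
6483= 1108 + 5375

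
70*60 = 4200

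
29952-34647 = -4695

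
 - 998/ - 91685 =998/91685 =0.01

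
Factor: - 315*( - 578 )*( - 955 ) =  - 2^1*3^2*5^2*7^1*17^2*191^1 = - 173876850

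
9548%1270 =658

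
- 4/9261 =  - 4/9261 = - 0.00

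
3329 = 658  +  2671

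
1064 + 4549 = 5613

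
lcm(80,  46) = 1840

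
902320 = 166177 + 736143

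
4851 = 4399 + 452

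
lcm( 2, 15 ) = 30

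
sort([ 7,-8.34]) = [-8.34, 7 ] 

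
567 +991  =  1558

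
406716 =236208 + 170508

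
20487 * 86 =1761882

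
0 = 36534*0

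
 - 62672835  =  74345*( - 843)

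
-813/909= -1 + 32/303= - 0.89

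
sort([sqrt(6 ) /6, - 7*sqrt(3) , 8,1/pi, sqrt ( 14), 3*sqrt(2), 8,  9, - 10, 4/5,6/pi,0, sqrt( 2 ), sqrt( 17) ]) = [ - 7*sqrt ( 3), - 10, 0,1/pi, sqrt( 6)/6, 4/5,  sqrt ( 2 ),6/pi,sqrt(14 ), sqrt ( 17), 3*sqrt(2),  8,  8, 9]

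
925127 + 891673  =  1816800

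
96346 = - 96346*(-1)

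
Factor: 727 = 727^1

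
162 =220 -58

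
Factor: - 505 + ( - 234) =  - 739^1 = - 739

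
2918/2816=1 + 51/1408= 1.04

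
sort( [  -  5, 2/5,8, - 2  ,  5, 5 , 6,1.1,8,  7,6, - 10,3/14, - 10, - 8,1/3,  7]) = [ - 10,-10, - 8 ,-5,-2,3/14,1/3, 2/5,1.1,5,5,6 , 6,7,7,8, 8 ]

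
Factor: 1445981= 1445981^1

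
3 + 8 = 11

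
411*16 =6576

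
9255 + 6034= 15289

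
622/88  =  311/44 = 7.07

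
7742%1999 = 1745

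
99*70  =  6930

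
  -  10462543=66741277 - 77203820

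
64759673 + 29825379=94585052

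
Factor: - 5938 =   -  2^1*2969^1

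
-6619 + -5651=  - 12270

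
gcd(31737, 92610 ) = 3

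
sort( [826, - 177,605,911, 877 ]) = [ - 177,605,826, 877,  911]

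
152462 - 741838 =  - 589376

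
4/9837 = 4/9837 = 0.00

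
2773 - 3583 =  - 810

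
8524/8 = 1065 + 1/2 = 1065.50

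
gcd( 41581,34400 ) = 43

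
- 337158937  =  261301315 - 598460252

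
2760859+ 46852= 2807711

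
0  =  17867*0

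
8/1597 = 8/1597 = 0.01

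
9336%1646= 1106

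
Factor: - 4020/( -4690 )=2^1*3^1 * 7^( - 1) = 6/7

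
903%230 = 213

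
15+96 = 111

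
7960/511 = 7960/511 = 15.58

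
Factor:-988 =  - 2^2*13^1*19^1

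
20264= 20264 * 1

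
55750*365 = 20348750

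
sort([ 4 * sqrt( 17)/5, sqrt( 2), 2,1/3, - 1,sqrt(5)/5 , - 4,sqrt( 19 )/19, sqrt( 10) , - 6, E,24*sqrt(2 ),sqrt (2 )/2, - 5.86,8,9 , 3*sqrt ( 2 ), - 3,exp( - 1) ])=[ - 6, - 5.86, - 4, - 3, - 1,sqrt( 19 ) /19,1/3, exp ( - 1), sqrt (5 )/5,sqrt( 2)/2 , sqrt (2 ), 2 , E, sqrt(10),4*sqrt ( 17) /5,3*sqrt(2), 8, 9, 24*sqrt( 2 )]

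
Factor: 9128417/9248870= 2^ ( -1)*5^ (-1 )*19^1*29^1*43^(-1 ) *137^( - 1) * 157^( - 1 )*16567^1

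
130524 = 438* 298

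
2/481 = 2/481  =  0.00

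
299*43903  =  13126997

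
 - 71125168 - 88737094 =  - 159862262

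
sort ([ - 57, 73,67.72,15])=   [ - 57, 15,67.72,73]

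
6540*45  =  294300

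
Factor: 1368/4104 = 3^( - 1 )  =  1/3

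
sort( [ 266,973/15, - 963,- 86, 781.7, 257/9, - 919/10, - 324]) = [ -963, - 324, - 919/10,  -  86, 257/9 , 973/15,266 , 781.7]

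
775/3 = 775/3 = 258.33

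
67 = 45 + 22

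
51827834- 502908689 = -451080855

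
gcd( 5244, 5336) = 92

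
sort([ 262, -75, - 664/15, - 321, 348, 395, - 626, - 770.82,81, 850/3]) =[ - 770.82, - 626, - 321,-75, - 664/15, 81,262, 850/3, 348,395 ]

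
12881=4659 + 8222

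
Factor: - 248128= - 2^6* 3877^1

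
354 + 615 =969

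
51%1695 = 51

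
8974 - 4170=4804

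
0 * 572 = 0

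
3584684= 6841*524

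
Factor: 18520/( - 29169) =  - 2^3*3^( - 2)*5^1*7^( - 1) = - 40/63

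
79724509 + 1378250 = 81102759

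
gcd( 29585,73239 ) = 1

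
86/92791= 86/92791 = 0.00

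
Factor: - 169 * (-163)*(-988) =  - 2^2 * 13^3*19^1*163^1 = -27216436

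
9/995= 9/995 = 0.01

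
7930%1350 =1180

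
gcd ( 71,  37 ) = 1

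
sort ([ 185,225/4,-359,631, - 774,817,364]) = [ - 774 , - 359, 225/4, 185,364, 631,  817] 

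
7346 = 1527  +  5819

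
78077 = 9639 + 68438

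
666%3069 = 666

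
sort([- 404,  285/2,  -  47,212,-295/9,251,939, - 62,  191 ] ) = [ - 404, - 62, - 47, - 295/9 , 285/2,  191, 212,251,939 ] 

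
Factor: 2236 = 2^2*13^1*43^1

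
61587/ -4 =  -15397  +  1/4 = - 15396.75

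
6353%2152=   2049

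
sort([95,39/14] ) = [ 39/14, 95] 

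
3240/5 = 648 = 648.00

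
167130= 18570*9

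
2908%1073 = 762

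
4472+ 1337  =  5809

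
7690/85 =90 + 8/17 = 90.47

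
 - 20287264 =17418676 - 37705940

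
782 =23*34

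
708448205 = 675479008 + 32969197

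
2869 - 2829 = 40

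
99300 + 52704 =152004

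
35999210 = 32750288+3248922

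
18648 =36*518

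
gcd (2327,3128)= 1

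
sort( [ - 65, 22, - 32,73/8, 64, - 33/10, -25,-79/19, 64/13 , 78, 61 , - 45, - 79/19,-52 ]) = [  -  65, - 52,  -  45,-32 , -25, - 79/19, -79/19,-33/10, 64/13, 73/8, 22, 61, 64, 78] 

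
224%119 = 105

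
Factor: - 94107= - 3^1*13^1*19^1*127^1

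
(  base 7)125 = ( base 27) 2E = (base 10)68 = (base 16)44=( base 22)32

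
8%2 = 0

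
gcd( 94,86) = 2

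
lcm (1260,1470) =8820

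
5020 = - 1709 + 6729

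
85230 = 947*90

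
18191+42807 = 60998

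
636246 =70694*9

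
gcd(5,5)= 5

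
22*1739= 38258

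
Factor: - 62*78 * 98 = - 473928 = -2^3*3^1*7^2*13^1*31^1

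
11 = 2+9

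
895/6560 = 179/1312 = 0.14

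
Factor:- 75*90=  - 2^1*3^3*5^3 =-6750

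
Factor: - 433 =-433^1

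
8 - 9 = -1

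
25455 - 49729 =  - 24274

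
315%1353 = 315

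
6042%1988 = 78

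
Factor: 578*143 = 2^1*11^1*13^1*17^2= 82654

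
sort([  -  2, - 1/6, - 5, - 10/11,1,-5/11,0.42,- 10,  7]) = [ - 10, - 5 ,  -  2 , - 10/11, - 5/11, - 1/6,0.42, 1, 7]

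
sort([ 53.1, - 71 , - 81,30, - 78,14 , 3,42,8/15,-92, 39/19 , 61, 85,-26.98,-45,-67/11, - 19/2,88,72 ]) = [ - 92,- 81, - 78, - 71, - 45 ,  -  26.98, - 19/2, - 67/11,8/15, 39/19,3, 14,30,42,53.1, 61,72,85,88] 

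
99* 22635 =2240865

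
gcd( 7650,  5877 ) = 9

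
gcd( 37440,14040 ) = 4680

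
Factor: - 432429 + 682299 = 249870 =2^1*3^1*5^1*8329^1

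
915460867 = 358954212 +556506655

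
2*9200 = 18400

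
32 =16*2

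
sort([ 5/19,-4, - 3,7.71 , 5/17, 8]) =[ - 4, - 3, 5/19,  5/17, 7.71  ,  8 ] 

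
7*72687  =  508809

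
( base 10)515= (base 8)1003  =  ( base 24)lb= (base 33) fk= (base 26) JL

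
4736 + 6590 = 11326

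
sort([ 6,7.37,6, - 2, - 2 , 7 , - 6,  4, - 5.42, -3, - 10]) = [ - 10, - 6, - 5.42, - 3, - 2, - 2,4,6,6,7,7.37]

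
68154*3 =204462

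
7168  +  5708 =12876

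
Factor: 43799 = 7^1 * 6257^1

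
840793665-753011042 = 87782623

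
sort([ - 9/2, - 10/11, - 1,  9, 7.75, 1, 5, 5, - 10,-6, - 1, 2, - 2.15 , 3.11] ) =[-10,  -  6,-9/2, - 2.15, - 1, - 1, - 10/11,  1 , 2, 3.11, 5, 5, 7.75, 9 ]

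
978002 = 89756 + 888246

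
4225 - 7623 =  - 3398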